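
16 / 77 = 0.21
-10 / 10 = -1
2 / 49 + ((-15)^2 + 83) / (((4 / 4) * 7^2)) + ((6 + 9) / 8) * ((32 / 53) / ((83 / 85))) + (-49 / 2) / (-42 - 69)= 368778979 / 47852322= 7.71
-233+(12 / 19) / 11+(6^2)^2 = 222179 / 209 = 1063.06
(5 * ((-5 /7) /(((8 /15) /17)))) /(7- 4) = -2125 /56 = -37.95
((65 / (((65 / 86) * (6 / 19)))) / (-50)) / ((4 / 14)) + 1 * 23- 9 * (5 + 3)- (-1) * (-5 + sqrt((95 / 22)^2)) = -226859 / 3300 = -68.75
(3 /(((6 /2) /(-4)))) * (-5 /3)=20 /3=6.67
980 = 980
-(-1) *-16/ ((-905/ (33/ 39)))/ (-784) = -11/ 576485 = -0.00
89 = 89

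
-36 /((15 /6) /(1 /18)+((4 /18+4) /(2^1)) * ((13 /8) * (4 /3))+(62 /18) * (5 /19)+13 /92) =-1699056 /2389147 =-0.71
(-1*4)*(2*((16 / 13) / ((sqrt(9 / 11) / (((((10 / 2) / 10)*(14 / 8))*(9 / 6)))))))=-56*sqrt(11) / 13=-14.29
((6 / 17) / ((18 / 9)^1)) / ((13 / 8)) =24 / 221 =0.11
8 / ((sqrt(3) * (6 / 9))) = 4 * sqrt(3) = 6.93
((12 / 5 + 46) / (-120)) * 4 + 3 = 104 / 75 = 1.39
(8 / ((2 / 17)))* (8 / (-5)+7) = 367.20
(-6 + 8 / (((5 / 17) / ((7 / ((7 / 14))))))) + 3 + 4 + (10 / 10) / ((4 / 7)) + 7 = 7811 / 20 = 390.55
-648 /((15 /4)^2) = -1152 /25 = -46.08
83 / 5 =16.60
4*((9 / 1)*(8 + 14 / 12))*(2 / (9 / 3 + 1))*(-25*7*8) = -231000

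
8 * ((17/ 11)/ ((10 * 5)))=0.25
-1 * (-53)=53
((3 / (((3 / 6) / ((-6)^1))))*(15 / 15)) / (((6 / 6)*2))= -18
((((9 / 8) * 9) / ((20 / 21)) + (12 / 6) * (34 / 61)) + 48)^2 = 340030100641 / 95257600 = 3569.59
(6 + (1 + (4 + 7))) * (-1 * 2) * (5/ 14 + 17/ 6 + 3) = -1560/ 7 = -222.86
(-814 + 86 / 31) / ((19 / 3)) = -75444 / 589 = -128.09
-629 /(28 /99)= -62271 /28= -2223.96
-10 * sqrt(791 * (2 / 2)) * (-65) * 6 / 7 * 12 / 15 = 3120 * sqrt(791) / 7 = 12535.59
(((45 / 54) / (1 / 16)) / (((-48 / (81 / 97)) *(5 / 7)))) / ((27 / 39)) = -91 / 194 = -0.47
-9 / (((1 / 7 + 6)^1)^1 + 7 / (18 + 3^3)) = -1.43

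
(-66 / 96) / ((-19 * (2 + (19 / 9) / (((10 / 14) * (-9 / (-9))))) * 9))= 0.00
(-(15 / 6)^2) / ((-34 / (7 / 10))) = 35 / 272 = 0.13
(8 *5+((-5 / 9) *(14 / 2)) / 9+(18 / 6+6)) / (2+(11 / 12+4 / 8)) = 15736 / 1107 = 14.21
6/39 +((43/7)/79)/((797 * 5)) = 0.15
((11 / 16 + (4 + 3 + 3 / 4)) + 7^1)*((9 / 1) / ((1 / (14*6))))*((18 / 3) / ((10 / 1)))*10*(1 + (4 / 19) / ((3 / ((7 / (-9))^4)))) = 34905871 / 486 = 71822.78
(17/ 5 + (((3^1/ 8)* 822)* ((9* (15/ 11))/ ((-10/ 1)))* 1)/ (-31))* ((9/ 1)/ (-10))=-1915479/ 136400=-14.04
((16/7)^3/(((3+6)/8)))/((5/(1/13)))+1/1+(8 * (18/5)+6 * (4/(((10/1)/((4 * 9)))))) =23348879/200655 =116.36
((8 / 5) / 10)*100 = 16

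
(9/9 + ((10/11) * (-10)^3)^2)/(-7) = -100000121/847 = -118063.90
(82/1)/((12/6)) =41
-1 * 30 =-30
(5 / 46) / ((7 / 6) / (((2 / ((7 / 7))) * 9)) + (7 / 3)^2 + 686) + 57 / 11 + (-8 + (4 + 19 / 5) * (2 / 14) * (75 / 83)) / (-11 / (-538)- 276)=1212532451608111 / 232851774903209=5.21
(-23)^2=529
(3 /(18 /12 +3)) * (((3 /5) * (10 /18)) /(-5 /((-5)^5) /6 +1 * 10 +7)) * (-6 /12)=-1250 /191253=-0.01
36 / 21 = 12 / 7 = 1.71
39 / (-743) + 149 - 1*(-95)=181253 / 743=243.95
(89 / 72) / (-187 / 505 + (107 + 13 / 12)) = 44945 / 3916446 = 0.01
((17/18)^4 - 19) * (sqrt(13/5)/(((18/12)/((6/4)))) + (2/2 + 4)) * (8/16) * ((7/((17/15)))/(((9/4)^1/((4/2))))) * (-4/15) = 13377161 * sqrt(65)/5019165 + 66885805/1003833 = 88.12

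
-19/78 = -0.24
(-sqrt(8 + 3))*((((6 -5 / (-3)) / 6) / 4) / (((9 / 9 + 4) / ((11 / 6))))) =-253*sqrt(11) / 2160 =-0.39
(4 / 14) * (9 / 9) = 2 / 7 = 0.29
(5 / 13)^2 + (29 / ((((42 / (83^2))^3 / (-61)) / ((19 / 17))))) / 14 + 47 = -1857105857793324779 / 2979967536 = -623196674.25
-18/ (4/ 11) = -99/ 2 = -49.50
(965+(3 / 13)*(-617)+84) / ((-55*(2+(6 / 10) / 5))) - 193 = -1521677 / 7579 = -200.78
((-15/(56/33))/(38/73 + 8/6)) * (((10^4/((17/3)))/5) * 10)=-406518750/24157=-16828.20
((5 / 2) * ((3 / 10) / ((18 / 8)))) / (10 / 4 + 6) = 2 / 51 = 0.04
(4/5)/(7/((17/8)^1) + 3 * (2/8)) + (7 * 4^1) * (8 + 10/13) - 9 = 4231661/17875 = 236.74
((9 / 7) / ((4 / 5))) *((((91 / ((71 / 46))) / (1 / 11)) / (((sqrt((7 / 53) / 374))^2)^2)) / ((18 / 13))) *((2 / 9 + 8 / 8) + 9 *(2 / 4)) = 2162964577371455 / 62622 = 34540011136.21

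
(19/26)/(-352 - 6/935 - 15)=-0.00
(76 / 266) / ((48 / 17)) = 17 / 168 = 0.10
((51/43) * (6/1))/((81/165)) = 1870/129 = 14.50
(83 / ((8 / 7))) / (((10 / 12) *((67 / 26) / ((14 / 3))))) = 157.82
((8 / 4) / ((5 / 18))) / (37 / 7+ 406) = 252 / 14395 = 0.02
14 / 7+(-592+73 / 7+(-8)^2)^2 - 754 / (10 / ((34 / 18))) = 590366174 / 2205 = 267739.76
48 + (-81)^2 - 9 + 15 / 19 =125415 / 19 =6600.79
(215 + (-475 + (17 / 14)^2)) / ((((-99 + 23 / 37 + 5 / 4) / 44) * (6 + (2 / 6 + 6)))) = 6688572 / 704375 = 9.50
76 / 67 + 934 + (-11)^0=62721 / 67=936.13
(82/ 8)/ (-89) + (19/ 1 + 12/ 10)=35751/ 1780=20.08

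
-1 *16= -16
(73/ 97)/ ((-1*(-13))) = 73/ 1261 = 0.06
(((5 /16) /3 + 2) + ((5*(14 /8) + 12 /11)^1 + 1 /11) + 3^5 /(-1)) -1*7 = -125645 /528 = -237.96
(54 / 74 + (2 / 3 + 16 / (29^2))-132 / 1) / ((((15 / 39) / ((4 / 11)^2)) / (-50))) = 25355618080 / 11295471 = 2244.76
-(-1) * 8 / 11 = 8 / 11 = 0.73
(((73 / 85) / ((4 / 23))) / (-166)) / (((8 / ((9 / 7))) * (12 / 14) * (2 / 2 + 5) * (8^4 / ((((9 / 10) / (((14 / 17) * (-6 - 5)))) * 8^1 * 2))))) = 15111 / 41884057600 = 0.00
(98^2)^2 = 92236816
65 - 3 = 62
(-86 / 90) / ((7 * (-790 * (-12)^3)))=-43 / 430012800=-0.00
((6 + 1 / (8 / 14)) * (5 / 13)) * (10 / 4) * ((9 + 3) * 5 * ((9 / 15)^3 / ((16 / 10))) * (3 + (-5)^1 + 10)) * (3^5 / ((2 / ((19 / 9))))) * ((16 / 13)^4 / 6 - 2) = -148778369595 / 742586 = -200351.70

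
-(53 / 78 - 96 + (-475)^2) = -17591315 / 78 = -225529.68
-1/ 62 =-0.02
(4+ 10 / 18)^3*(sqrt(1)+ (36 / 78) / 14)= 97.66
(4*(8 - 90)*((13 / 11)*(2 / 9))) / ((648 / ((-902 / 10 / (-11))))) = -43706 / 40095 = -1.09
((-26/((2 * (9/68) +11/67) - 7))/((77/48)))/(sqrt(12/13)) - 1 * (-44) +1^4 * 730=776.57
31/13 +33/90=1073/390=2.75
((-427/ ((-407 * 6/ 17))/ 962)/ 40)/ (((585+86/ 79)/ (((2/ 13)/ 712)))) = 573461/ 20135593924068480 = 0.00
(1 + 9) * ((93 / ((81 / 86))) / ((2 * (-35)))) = -2666 / 189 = -14.11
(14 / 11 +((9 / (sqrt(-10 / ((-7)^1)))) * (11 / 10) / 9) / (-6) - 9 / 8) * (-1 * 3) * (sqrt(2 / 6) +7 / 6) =-(975 - 121 * sqrt(70)) * (2 * sqrt(3) +7) / 13200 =0.03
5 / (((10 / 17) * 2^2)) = 17 / 8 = 2.12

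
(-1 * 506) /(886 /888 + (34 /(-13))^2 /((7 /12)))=-24161592 /607567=-39.77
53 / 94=0.56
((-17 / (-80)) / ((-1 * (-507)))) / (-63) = -17 / 2555280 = -0.00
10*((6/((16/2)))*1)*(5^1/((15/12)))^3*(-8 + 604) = 286080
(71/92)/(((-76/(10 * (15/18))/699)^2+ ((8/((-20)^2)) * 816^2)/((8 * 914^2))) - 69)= -503132774144375/44982911761740892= -0.01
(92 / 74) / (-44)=-0.03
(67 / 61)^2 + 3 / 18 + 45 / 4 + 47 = 59.62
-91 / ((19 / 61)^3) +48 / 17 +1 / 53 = -18592833272 / 6179959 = -3008.57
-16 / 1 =-16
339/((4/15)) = 5085/4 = 1271.25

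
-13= -13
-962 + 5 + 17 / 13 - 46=-13022 / 13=-1001.69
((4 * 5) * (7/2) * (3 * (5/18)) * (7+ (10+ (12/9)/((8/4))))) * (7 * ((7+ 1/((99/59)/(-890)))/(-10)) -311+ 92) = 151886.19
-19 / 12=-1.58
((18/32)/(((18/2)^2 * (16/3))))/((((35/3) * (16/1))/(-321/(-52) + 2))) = 85/1490944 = 0.00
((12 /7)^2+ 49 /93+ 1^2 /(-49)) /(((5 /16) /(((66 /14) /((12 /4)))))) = 552640 /31899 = 17.32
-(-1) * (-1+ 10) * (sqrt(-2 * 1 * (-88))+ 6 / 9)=6+ 36 * sqrt(11)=125.40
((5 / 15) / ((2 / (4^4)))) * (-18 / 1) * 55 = -42240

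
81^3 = 531441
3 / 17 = 0.18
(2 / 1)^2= 4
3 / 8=0.38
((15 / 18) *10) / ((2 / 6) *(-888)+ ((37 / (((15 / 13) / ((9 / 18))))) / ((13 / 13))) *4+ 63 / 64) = -8000 / 221647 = -0.04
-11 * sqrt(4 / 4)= -11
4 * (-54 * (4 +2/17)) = -15120/17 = -889.41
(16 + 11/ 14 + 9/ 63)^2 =56169/ 196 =286.58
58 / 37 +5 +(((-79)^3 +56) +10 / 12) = -109440583 / 222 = -492975.60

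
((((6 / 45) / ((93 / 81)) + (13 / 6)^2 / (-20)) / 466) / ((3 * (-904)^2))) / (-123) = 2647 / 3136485860628480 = 0.00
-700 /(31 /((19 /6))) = -6650 /93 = -71.51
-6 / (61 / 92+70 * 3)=-552 / 19381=-0.03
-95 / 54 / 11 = -95 / 594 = -0.16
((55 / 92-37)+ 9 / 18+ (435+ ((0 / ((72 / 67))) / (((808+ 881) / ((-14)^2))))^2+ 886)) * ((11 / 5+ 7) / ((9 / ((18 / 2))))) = 11822.90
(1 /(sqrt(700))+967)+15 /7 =sqrt(7) /70+6784 /7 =969.18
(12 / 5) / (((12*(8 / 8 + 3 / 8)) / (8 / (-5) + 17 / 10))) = 4 / 275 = 0.01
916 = 916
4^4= 256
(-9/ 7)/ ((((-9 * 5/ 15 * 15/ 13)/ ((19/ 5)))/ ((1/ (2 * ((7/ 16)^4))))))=8093696/ 420175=19.26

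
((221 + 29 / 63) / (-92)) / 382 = -1744 / 276759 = -0.01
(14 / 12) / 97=7 / 582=0.01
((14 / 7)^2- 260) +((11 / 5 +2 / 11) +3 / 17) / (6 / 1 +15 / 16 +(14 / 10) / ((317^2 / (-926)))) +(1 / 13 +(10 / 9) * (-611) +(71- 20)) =-1075991672035790 / 1217953236357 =-883.44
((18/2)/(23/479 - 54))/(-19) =4311/491017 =0.01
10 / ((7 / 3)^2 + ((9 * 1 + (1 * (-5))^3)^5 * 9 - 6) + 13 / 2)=-36 / 680510697041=-0.00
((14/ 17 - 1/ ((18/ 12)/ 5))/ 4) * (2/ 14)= -0.09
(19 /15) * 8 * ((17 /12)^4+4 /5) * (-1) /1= -9510431 /194400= -48.92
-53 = -53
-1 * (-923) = 923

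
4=4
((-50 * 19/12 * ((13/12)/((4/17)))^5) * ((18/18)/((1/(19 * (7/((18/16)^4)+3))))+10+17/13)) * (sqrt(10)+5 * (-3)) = 155401681564126999625/417942208512 -31080336312825399925 * sqrt(10)/1253826625536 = 293438011.29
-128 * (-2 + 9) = -896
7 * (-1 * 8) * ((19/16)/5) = -133/10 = -13.30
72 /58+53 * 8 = 12332 /29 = 425.24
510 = 510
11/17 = 0.65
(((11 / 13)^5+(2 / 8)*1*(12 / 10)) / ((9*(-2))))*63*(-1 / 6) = 19070723 / 44555160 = 0.43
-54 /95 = -0.57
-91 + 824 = 733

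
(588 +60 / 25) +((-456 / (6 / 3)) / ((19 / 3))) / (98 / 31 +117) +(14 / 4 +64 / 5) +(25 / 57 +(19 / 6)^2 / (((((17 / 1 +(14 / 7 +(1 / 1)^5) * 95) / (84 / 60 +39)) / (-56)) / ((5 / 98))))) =603.01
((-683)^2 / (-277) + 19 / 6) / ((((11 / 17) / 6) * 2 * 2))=-47492407 / 12188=-3896.65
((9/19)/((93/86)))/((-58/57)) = -387/899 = -0.43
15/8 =1.88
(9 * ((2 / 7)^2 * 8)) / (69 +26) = 288 / 4655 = 0.06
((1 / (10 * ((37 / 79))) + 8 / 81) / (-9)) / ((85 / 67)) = -627053 / 22927050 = -0.03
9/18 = 0.50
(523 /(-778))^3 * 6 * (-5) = 2145835005 /235455476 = 9.11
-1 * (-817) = 817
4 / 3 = 1.33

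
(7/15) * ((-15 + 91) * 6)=1064/5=212.80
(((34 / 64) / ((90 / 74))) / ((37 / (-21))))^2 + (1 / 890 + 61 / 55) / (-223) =2841165277 / 50300236800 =0.06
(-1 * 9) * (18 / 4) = -81 / 2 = -40.50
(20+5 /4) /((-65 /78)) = -51 /2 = -25.50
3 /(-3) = -1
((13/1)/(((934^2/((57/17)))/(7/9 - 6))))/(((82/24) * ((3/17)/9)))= -34827/8941649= -0.00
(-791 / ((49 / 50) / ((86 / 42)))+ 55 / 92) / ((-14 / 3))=22343315 / 63112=354.03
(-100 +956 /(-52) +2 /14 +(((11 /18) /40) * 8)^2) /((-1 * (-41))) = -87144989 /30221100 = -2.88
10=10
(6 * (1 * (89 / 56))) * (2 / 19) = 267 / 266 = 1.00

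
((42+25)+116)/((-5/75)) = -2745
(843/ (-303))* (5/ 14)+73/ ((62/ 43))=1087859/ 21917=49.64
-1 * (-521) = 521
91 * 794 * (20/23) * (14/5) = 4046224/23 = 175922.78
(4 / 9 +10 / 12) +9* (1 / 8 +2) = 1469 / 72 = 20.40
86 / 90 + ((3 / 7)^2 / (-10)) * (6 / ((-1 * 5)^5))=0.96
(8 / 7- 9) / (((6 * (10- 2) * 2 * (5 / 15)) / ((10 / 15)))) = -55 / 336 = -0.16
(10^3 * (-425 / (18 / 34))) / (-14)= 3612500 / 63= 57341.27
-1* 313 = -313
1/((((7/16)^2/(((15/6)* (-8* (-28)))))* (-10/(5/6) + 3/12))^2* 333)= 6710886400/36044253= 186.18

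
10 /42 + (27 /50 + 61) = 64867 /1050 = 61.78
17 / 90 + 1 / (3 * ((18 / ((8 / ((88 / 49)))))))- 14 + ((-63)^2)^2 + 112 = 23393293018 / 1485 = 15753059.27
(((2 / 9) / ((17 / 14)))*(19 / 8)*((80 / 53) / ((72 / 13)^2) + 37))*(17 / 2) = 84615797 / 618192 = 136.88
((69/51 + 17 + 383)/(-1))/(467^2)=-6823/3707513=-0.00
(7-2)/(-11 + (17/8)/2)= -0.50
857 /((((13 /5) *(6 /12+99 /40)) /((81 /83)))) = 108.13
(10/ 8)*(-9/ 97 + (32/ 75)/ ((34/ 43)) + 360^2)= 16028335261/ 98940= 162000.56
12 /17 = 0.71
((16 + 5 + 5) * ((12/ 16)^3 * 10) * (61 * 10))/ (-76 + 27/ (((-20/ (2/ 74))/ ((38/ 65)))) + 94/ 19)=-4529516875/ 4811444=-941.40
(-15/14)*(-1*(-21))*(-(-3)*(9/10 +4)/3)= -110.25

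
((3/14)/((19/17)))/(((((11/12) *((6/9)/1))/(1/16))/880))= 2295/133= 17.26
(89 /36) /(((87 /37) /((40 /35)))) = 6586 /5481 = 1.20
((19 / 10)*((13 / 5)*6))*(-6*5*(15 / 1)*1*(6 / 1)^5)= -103716288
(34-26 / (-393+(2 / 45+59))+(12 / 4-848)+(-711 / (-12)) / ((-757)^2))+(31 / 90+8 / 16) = -24148420455673 / 29810008980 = -810.08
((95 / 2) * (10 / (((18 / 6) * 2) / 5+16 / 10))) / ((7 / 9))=21375 / 98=218.11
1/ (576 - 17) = 1/ 559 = 0.00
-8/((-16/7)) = 7/2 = 3.50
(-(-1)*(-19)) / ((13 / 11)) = -209 / 13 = -16.08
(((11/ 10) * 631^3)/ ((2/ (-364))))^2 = 2529905514854042456371.24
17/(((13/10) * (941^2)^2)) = 170/10192995817693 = 0.00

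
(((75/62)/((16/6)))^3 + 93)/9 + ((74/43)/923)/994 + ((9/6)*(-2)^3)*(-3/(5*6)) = 11.54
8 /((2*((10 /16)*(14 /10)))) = 32 /7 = 4.57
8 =8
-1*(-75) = 75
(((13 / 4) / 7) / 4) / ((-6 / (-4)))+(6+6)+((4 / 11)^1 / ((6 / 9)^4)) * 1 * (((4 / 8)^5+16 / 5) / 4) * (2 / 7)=336061 / 26880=12.50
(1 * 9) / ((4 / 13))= 117 / 4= 29.25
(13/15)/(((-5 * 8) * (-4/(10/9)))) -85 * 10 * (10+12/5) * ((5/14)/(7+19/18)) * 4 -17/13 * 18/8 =-10671412753/5700240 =-1872.10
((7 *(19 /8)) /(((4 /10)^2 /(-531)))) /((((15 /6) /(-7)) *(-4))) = -2471805 /64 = -38621.95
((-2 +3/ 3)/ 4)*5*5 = -25/ 4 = -6.25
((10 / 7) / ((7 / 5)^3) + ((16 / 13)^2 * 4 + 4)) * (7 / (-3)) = -4292950 / 173901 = -24.69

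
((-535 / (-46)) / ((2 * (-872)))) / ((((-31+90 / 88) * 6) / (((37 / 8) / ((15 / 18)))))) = 43549 / 211630912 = 0.00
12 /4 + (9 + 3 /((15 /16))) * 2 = 137 /5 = 27.40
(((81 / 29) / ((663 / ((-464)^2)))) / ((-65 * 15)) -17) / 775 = -1287841 / 55664375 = -0.02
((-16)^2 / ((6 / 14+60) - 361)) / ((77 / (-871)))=27872 / 2893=9.63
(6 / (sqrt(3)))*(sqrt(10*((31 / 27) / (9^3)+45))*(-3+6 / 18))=-32*sqrt(2214415) / 243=-195.96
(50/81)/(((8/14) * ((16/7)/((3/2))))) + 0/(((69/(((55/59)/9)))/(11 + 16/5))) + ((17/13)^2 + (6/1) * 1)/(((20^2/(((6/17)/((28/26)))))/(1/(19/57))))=48643391/66830400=0.73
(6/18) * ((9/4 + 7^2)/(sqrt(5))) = 41 * sqrt(5)/12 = 7.64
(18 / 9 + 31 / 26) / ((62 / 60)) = 3.09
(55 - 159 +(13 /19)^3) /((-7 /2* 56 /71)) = 50490869 /1344364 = 37.56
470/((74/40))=9400/37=254.05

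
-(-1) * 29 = 29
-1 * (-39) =39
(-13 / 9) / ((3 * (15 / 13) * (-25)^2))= -169 / 253125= -0.00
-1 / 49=-0.02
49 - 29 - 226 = -206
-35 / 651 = -5 / 93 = -0.05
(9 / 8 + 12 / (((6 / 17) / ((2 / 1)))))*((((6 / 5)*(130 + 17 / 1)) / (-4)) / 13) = -243873 / 1040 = -234.49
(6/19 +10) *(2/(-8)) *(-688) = 33712/19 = 1774.32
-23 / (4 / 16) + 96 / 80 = -454 / 5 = -90.80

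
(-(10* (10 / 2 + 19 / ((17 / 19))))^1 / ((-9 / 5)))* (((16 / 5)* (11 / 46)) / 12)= 98120 / 10557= 9.29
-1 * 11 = -11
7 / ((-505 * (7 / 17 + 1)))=-119 / 12120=-0.01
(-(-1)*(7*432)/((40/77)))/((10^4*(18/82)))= 66297/25000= 2.65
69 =69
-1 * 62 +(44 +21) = 3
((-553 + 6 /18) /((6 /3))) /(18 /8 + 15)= -3316 /207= -16.02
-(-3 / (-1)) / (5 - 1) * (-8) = 6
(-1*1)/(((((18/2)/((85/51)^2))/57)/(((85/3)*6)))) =-80750/27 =-2990.74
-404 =-404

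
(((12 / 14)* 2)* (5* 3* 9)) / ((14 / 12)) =9720 / 49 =198.37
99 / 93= 33 / 31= 1.06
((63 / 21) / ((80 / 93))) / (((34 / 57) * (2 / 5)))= 15903 / 1088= 14.62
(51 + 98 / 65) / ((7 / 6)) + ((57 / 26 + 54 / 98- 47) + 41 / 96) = 1.18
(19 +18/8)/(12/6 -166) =-85/656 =-0.13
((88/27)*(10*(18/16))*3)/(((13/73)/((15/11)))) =10950/13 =842.31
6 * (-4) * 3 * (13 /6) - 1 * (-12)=-144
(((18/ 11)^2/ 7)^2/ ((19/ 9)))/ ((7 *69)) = 314928/ 2194554131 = 0.00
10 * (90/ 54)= 50/ 3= 16.67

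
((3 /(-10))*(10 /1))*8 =-24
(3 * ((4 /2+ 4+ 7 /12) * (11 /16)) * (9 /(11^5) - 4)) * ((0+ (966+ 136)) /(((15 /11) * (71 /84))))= -39257629817 /756008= -51927.53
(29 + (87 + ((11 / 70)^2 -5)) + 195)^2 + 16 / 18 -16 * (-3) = 20247633464969 / 216090000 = 93700.00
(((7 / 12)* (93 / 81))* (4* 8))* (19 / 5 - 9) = -45136 / 405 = -111.45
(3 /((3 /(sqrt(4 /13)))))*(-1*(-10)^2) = -200*sqrt(13) /13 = -55.47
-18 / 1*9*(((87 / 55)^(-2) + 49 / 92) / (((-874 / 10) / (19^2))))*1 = 555049755 / 889778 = 623.81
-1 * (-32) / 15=2.13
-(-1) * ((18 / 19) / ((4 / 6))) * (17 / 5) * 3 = 1377 / 95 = 14.49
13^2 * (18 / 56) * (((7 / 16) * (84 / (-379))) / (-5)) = 31941 / 30320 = 1.05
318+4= 322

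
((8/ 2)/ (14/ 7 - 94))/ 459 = -1/ 10557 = -0.00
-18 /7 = -2.57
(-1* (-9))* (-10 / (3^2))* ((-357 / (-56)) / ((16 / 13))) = -3315 / 64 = -51.80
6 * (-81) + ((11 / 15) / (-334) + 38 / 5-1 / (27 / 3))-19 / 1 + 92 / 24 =-742001 / 1503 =-493.68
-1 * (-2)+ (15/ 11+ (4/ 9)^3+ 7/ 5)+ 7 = 475183/ 40095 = 11.85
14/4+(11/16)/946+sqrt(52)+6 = 2*sqrt(13)+13073/1376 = 16.71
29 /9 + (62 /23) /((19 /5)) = 3.93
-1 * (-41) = 41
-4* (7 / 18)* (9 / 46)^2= -0.06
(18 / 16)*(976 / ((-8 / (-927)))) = 127230.75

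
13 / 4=3.25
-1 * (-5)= 5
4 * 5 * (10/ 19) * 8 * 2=168.42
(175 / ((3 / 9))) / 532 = 75 / 76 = 0.99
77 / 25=3.08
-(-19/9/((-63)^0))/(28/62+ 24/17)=10013/8838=1.13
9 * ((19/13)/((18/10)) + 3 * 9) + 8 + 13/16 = 53897/208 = 259.12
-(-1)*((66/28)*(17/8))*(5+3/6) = 6171/224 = 27.55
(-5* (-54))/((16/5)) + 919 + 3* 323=15779/8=1972.38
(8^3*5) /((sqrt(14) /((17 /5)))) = 4352*sqrt(14) /7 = 2326.24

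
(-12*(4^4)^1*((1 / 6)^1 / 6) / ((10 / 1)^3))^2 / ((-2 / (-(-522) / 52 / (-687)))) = 7424 / 139546875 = 0.00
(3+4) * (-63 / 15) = -147 / 5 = -29.40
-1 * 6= -6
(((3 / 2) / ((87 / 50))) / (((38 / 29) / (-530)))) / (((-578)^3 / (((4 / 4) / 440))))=1325 / 322864122944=0.00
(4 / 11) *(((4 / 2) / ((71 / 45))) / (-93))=-120 / 24211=-0.00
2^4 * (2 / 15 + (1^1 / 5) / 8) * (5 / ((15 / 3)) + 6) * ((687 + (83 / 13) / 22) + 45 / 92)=240688105 / 19734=12196.62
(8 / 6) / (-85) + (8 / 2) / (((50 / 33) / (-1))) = -3386 / 1275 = -2.66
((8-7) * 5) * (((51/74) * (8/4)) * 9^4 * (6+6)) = 20076660/37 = 542612.43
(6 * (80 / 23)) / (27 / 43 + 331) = 1032 / 16399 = 0.06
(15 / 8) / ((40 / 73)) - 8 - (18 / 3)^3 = -14117 / 64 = -220.58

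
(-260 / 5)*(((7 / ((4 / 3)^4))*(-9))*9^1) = 597051 / 64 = 9328.92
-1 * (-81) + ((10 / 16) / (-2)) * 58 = 503 / 8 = 62.88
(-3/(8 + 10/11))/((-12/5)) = 55/392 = 0.14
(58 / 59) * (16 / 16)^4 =58 / 59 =0.98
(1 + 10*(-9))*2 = -178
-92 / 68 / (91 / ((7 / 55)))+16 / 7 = 2.28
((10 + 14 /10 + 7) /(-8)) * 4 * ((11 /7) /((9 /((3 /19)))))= -506 /1995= -0.25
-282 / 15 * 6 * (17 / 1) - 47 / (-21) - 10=-202163 / 105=-1925.36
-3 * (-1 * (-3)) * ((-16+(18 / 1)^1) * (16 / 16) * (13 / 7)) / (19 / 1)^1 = -234 / 133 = -1.76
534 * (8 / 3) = 1424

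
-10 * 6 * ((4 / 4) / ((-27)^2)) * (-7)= 140 / 243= 0.58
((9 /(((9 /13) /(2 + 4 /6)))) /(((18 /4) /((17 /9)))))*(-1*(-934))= 3302624 /243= 13591.05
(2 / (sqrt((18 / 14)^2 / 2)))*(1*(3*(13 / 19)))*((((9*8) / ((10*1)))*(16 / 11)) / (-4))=-8736*sqrt(2) / 1045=-11.82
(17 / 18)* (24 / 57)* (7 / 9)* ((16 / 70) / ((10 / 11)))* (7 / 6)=10472 / 115425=0.09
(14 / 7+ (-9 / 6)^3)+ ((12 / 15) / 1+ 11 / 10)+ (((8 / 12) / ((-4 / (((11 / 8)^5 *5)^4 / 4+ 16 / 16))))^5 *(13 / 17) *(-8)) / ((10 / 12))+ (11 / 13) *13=170858178210234697398272188850438722187285472720608247152966757747441900781709055786472553924036608113934951410089071469 / 28723185043584894369706493060502668572343009055518660783369885683312466429686933958804871032340480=5948441231394516821986.68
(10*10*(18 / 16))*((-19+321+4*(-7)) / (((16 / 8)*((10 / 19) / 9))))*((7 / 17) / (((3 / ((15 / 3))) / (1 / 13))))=12299175 / 884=13913.09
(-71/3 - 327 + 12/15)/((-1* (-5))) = -5248/75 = -69.97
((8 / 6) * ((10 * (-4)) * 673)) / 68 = -26920 / 51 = -527.84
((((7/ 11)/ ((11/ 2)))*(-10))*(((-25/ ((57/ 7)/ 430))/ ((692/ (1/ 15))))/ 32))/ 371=37625/ 3035452464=0.00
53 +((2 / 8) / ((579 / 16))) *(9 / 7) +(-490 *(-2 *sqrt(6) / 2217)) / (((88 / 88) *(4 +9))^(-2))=71615 / 1351 +165620 *sqrt(6) / 2217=236.00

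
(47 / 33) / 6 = 47 / 198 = 0.24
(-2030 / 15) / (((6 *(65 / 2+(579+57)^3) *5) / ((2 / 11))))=-116 / 36383841945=-0.00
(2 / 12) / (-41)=-1 / 246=-0.00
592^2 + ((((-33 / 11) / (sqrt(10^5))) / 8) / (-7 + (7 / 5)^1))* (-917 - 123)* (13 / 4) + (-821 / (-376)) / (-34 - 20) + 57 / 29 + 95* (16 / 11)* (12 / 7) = 15900455702851 / 45338832 - 507* sqrt(10) / 2240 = 350702.09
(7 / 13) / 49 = 1 / 91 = 0.01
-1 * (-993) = 993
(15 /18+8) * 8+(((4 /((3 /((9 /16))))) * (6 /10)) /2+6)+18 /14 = 65669 /840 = 78.18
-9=-9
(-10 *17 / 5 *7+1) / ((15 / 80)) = -1264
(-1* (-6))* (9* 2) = 108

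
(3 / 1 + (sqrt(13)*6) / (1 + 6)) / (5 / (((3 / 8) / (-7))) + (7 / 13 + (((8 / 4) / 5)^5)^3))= -7141113281250*sqrt(13) / 773101797694961 - 3570556640625 / 110443113956423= -0.07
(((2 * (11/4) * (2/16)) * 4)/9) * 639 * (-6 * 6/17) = -7029/17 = -413.47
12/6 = 2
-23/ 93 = -0.25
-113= -113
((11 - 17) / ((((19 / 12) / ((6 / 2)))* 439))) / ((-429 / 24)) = 0.00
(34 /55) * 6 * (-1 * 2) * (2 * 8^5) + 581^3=10760023067 /55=195636783.04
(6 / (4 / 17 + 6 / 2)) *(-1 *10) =-204 / 11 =-18.55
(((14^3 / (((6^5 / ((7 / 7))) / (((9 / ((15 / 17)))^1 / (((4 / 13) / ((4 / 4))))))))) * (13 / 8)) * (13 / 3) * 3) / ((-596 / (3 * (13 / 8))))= -166539191 / 82391040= -2.02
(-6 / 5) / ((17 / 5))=-6 / 17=-0.35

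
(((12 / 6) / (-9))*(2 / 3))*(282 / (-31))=376 / 279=1.35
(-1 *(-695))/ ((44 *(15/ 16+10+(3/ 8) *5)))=556/ 451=1.23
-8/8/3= -1/3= -0.33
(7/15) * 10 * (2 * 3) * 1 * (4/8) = 14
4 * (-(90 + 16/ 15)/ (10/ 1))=-2732/ 75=-36.43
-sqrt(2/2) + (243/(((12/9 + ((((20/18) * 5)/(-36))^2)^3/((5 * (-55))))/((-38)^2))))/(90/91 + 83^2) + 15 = 788723410449123315950/15110844256056987793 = 52.20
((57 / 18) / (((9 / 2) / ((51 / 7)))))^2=104329 / 3969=26.29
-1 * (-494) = 494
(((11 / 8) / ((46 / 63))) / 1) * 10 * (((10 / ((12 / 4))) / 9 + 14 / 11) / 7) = 305 / 69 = 4.42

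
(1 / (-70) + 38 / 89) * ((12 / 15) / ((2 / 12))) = 1.98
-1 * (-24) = 24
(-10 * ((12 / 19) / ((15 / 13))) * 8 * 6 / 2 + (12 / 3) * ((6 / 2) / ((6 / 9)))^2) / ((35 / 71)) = -102.18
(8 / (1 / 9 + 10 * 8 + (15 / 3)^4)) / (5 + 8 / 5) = 60 / 34903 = 0.00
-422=-422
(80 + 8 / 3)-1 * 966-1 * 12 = -2686 / 3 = -895.33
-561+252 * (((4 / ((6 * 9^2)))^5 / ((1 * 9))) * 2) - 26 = -497358413741249 / 847288609443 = -587.00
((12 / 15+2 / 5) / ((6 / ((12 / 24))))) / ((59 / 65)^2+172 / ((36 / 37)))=7605 / 13506608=0.00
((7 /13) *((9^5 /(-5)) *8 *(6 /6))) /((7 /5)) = -472392 /13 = -36337.85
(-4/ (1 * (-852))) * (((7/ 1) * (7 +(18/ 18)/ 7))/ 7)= 50/ 1491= 0.03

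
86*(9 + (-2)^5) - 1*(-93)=-1885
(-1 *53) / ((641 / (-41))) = 3.39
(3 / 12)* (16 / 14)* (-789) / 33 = -526 / 77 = -6.83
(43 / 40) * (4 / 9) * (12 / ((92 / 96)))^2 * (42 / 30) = 1387008 / 13225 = 104.88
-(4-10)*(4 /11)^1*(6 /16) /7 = 9 /77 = 0.12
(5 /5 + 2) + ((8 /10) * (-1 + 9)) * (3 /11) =4.75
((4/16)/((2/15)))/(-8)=-15/64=-0.23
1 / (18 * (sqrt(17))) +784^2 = sqrt(17) / 306 +614656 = 614656.01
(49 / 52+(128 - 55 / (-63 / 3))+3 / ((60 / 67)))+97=316559 / 1365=231.91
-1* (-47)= 47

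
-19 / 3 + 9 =8 / 3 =2.67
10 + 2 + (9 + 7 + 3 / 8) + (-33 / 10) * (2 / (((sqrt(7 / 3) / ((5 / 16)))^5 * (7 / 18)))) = 227 / 8 - 1670625 * sqrt(21) / 1258815488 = 28.37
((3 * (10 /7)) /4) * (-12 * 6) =-540 /7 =-77.14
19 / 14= 1.36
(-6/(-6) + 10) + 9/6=25/2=12.50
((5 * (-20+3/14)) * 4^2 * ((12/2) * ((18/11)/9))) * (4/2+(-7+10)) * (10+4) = -1329600/11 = -120872.73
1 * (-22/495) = -2/45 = -0.04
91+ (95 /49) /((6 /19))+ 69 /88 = 1266739 /12936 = 97.92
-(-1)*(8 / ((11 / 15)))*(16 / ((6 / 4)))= 1280 / 11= 116.36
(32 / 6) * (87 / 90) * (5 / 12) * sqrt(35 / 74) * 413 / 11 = 55.47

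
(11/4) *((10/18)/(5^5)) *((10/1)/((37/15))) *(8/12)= 11/8325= 0.00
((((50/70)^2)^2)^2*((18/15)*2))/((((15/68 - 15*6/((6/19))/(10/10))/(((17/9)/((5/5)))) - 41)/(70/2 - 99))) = 69360000000/1277946850481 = 0.05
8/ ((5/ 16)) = 128/ 5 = 25.60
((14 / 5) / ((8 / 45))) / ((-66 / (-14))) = 147 / 44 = 3.34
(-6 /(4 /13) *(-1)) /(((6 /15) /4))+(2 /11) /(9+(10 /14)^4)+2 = 197.02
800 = 800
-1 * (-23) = 23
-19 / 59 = -0.32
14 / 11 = 1.27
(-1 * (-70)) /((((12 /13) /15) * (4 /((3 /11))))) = 6825 /88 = 77.56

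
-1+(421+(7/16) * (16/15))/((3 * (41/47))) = 295289/1845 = 160.05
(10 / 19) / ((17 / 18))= 180 / 323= 0.56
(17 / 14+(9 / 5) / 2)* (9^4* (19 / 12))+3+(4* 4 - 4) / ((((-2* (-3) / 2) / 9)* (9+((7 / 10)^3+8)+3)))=10427787051 / 474670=21968.50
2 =2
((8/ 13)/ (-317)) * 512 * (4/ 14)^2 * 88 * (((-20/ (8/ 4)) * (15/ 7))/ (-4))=-54067200/ 1413503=-38.25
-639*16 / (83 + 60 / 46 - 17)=-6532 / 43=-151.91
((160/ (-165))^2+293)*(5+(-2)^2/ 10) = 960303/ 605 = 1587.28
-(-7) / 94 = 7 / 94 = 0.07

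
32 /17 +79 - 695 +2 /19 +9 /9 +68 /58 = -5731105 /9367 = -611.84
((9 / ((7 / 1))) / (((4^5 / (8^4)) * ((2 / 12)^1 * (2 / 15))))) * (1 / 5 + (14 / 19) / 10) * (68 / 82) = 286416 / 5453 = 52.52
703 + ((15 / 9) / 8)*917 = 21457 / 24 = 894.04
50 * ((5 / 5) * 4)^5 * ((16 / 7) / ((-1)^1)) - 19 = -819333 / 7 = -117047.57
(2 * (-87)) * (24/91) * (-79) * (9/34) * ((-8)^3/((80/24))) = -1140148224/7735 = -147401.19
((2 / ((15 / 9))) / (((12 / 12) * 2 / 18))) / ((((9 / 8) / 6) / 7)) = 403.20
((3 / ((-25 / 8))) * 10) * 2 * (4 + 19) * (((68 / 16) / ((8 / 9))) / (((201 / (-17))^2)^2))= -32656711 / 302266815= -0.11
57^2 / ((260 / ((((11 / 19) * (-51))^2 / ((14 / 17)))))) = 48152313 / 3640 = 13228.66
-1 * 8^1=-8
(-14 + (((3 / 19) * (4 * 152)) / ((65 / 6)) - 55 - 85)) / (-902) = 4717 / 29315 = 0.16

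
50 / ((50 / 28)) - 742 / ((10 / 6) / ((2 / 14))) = -178 / 5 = -35.60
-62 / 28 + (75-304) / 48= -2347 / 336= -6.99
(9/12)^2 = 9/16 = 0.56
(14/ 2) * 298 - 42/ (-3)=2100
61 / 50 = 1.22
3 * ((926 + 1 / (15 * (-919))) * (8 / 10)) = 51059636 / 22975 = 2222.40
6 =6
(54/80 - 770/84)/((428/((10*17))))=-17323/5136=-3.37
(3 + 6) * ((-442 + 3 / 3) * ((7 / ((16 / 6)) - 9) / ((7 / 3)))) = 10843.88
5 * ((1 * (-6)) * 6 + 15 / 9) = -515 / 3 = -171.67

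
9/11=0.82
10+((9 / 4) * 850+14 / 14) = 1923.50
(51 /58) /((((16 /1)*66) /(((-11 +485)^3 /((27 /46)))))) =192778249 /1276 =151080.13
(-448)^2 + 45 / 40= 200705.12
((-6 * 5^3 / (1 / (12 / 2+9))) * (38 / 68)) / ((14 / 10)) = -534375 / 119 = -4490.55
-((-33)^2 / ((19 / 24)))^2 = -1892217.44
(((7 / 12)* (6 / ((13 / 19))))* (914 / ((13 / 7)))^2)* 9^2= 220493167146 / 2197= 100361022.82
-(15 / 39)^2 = -25 / 169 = -0.15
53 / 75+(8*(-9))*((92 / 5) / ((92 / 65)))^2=-912547 / 75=-12167.29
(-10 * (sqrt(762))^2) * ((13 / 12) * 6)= -49530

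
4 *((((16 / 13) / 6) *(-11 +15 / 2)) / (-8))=14 / 39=0.36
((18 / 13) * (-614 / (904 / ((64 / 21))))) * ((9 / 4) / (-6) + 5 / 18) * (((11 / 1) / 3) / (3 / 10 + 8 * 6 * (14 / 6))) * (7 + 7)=1891120 / 14847183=0.13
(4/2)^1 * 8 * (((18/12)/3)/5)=8/5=1.60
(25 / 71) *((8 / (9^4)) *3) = 200 / 155277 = 0.00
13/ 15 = 0.87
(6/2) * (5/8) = 15/8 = 1.88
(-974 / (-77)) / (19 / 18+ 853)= 17532 / 1183721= 0.01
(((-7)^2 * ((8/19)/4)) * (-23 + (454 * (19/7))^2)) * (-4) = -595253992/19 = -31329157.47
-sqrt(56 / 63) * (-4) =8 * sqrt(2) / 3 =3.77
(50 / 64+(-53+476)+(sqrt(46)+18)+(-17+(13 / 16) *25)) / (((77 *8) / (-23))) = -327589 / 19712 - 23 *sqrt(46) / 616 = -16.87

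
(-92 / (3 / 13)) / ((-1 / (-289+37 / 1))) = -100464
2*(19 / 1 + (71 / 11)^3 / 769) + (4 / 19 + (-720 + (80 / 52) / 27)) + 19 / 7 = -32411343791747 / 47781871137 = -678.32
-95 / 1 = -95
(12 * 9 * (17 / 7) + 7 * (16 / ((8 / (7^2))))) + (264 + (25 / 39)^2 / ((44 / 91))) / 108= 950.74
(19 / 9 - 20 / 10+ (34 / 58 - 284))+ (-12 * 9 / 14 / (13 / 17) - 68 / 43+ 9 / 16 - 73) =-6003723835 / 16340688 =-367.41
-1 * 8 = -8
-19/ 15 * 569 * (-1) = 10811/ 15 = 720.73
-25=-25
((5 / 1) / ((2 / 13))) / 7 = 65 / 14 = 4.64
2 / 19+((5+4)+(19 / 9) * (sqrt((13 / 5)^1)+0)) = 19 * sqrt(65) / 45+173 / 19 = 12.51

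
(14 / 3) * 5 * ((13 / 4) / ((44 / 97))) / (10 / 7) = 61789 / 528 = 117.02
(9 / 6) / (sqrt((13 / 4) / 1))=3 * sqrt(13) / 13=0.83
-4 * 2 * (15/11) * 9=-1080/11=-98.18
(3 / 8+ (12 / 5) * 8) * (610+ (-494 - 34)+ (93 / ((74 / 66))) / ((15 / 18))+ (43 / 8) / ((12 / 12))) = 216598941 / 59200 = 3658.77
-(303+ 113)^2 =-173056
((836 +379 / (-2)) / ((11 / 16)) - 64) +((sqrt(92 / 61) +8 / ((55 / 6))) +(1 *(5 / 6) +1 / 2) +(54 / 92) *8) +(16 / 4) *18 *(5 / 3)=2 *sqrt(1403) / 61 +3807392 / 3795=1004.49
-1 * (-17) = 17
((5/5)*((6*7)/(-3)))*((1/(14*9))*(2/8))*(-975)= 325/12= 27.08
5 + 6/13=71/13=5.46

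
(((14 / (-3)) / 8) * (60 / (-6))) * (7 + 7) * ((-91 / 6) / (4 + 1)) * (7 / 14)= -4459 / 36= -123.86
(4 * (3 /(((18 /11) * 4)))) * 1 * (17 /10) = 187 /60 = 3.12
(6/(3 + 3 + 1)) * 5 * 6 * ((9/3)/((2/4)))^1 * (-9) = -9720/7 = -1388.57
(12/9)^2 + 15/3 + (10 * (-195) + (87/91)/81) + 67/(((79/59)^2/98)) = 1719.06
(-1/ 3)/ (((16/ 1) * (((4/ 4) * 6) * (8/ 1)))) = -1/ 2304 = -0.00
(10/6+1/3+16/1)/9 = 2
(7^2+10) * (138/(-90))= -1357/15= -90.47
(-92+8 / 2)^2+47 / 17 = 131695 / 17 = 7746.76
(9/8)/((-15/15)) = -9/8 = -1.12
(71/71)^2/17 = 1/17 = 0.06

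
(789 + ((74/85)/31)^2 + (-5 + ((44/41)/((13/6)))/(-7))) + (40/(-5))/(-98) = 142169701435392/181336207325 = 784.01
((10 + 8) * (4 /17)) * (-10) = -720 /17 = -42.35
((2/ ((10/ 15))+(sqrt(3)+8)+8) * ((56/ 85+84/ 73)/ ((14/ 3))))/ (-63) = -15238/ 130305 - 802 * sqrt(3)/ 130305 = -0.13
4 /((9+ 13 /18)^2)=1296 /30625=0.04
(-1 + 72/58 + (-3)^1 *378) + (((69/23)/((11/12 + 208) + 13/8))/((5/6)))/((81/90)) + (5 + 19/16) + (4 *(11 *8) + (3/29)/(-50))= -45458953797/58614800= -775.55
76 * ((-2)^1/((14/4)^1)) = -304/7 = -43.43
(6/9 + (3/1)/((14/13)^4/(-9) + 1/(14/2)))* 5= -80851805/35589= -2271.82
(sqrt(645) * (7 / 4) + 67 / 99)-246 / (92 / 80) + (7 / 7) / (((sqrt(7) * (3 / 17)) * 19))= -168.68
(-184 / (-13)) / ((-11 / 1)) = -184 / 143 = -1.29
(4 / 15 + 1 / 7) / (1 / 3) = 43 / 35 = 1.23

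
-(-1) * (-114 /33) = -38 /11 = -3.45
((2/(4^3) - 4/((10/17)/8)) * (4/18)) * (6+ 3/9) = -76.52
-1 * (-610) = 610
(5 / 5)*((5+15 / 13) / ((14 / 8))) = 320 / 91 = 3.52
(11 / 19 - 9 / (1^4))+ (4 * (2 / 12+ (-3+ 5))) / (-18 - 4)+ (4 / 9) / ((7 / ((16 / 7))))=-799093 / 92169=-8.67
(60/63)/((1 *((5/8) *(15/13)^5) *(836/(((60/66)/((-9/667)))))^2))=1321473371816/273085438192875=0.00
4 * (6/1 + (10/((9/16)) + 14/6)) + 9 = 1021/9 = 113.44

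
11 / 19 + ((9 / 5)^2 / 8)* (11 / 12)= 14443 / 15200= 0.95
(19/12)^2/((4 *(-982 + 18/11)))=-0.00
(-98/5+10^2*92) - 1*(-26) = 46032/5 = 9206.40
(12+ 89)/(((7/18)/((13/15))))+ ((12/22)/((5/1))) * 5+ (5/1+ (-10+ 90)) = 119593/385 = 310.63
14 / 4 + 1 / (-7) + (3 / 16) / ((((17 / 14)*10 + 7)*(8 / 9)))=404395 / 120064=3.37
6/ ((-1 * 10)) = -3/ 5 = -0.60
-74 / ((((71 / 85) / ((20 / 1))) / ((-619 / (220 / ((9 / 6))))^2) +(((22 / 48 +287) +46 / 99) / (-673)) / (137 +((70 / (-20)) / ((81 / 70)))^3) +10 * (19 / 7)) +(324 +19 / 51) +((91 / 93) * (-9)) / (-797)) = -2581701518048735693910809664 / 12263950471706168787971394169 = -0.21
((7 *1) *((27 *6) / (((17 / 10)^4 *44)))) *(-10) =-28350000 / 918731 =-30.86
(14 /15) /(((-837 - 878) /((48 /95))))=-32 /116375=-0.00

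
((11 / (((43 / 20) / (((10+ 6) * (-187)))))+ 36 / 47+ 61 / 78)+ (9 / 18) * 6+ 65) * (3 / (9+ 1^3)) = -2402144431 / 525460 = -4571.51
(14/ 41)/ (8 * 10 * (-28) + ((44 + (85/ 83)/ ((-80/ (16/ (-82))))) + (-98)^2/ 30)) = -4980/ 27358139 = -0.00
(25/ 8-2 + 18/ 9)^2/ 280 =125/ 3584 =0.03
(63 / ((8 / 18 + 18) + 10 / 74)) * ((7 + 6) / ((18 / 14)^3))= 1154881 / 55683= 20.74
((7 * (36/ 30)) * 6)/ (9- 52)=-252/ 215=-1.17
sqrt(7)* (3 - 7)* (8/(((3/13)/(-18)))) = 2496* sqrt(7) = 6603.80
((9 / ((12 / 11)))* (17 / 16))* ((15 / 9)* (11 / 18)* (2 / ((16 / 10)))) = 51425 / 4608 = 11.16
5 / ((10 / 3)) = 3 / 2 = 1.50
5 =5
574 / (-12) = -287 / 6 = -47.83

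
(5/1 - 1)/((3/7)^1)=28/3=9.33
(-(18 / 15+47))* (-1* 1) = 241 / 5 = 48.20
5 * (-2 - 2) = -20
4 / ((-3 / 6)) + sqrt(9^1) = -5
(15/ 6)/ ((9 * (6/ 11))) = 55/ 108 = 0.51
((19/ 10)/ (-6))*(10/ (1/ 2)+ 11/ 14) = -1843/ 280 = -6.58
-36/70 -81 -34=-4043/35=-115.51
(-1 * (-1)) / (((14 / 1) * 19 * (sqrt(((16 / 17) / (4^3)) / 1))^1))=sqrt(17) / 133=0.03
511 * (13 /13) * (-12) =-6132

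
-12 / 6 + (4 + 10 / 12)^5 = 20495597 / 7776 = 2635.75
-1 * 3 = -3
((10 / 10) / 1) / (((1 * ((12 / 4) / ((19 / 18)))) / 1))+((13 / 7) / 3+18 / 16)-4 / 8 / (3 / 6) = 1657 / 1512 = 1.10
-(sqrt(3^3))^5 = -2187 * sqrt(3) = -3788.00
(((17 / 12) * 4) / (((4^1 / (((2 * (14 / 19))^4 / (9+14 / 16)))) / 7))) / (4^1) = 1.18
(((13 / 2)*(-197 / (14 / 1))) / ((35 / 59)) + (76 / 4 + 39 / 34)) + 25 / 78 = -86880037 / 649740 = -133.72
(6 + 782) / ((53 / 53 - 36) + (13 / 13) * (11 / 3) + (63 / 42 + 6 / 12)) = -591 / 22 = -26.86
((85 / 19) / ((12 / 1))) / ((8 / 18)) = 0.84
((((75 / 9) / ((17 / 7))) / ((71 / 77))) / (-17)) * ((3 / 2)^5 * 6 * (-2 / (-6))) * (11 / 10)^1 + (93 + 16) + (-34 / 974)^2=16404938724275 / 155727062752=105.34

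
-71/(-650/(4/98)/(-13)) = -71/1225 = -0.06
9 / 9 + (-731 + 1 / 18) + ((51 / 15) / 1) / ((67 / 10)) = -879701 / 1206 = -729.44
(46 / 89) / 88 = 23 / 3916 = 0.01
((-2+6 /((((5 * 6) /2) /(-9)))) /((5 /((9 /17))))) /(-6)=42 /425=0.10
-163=-163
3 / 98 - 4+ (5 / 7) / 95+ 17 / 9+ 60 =970741 / 16758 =57.93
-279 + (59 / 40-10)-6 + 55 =-9541 / 40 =-238.52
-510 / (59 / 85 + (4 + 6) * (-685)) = 43350 / 582191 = 0.07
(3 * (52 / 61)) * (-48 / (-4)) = 1872 / 61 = 30.69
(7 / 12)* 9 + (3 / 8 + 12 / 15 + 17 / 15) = 7.56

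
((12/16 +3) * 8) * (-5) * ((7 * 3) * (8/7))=-3600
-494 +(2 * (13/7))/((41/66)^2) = -5699642/11767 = -484.38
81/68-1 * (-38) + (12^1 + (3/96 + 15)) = 66.22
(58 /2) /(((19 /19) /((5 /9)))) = 145 /9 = 16.11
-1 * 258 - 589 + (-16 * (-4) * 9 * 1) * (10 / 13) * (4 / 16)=-9571 / 13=-736.23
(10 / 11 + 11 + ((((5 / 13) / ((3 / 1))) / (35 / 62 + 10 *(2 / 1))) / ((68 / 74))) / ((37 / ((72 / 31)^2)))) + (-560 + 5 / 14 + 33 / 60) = -98142254213 / 179359180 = -547.18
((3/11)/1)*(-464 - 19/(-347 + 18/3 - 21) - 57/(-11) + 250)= -2493915/43802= -56.94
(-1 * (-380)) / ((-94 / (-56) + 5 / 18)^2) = 24131520 / 243049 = 99.29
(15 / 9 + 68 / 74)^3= 23639903 / 1367631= 17.29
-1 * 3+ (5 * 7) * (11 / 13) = 346 / 13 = 26.62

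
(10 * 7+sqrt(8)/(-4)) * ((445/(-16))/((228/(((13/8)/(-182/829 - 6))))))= 2.21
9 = 9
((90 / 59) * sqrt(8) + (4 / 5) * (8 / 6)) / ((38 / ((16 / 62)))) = 64 / 8835 + 720 * sqrt(2) / 34751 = 0.04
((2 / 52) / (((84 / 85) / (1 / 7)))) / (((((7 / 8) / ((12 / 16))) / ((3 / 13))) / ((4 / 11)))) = 255 / 637637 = 0.00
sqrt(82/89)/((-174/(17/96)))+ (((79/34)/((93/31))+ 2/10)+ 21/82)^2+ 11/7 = 2361114967/765149175-17 * sqrt(7298)/1486656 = 3.08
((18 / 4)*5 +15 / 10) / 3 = 8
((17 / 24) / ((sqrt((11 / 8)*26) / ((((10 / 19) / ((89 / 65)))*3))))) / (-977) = -425*sqrt(143) / 36346354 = -0.00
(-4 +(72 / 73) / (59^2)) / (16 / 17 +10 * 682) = -4319615 / 7366481757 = -0.00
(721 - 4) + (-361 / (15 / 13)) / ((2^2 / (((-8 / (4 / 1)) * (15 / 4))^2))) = -58923 / 16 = -3682.69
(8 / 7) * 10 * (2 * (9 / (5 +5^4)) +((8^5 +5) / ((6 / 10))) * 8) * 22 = 16150535456 / 147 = 109867588.14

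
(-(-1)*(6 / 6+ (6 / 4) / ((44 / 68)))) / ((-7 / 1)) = -0.47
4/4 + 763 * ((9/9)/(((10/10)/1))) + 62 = 826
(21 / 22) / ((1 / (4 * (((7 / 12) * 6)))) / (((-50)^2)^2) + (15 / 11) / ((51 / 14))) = 5206250000 / 2041666729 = 2.55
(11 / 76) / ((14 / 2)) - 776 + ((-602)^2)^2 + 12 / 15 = 349355511452583 / 2660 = 131336658440.82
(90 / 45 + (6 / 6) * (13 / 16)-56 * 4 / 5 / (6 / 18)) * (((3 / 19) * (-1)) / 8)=31581 / 12160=2.60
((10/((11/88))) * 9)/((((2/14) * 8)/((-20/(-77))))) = 163.64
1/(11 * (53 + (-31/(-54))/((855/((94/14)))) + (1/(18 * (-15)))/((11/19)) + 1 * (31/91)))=300105/176079548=0.00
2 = 2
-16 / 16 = -1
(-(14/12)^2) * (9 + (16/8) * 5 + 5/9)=-2156/81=-26.62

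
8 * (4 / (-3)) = -32 / 3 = -10.67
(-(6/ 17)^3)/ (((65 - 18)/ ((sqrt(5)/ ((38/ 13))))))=-1404 * sqrt(5)/ 4387309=-0.00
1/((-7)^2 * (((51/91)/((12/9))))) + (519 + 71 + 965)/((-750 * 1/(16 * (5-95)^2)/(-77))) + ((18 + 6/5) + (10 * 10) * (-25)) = 20687727.25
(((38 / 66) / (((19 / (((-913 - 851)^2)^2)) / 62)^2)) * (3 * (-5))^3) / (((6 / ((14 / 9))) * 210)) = -500540852477969440045822771200 / 209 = -2394932308507030813616377000.00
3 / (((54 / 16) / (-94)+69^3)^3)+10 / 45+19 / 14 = 111118023610371407323459489 / 70356135552295460163814098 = 1.58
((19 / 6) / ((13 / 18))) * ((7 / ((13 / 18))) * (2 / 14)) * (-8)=-8208 / 169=-48.57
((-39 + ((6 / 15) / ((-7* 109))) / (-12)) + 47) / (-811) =-183121 / 18563790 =-0.01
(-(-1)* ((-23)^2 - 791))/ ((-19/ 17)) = 4454/ 19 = 234.42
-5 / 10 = -1 / 2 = -0.50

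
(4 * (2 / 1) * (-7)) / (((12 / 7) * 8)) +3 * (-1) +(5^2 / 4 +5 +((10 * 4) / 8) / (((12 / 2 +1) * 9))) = 4.25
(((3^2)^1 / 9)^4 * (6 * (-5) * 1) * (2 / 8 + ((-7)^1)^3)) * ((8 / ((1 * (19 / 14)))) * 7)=8061480 / 19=424288.42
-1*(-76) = 76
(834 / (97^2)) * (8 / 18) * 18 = 6672 / 9409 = 0.71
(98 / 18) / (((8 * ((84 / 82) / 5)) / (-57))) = -27265 / 144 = -189.34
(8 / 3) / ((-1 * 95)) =-0.03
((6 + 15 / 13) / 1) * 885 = 82305 / 13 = 6331.15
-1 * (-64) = 64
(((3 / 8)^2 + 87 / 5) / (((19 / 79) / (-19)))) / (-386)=443427 / 123520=3.59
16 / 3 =5.33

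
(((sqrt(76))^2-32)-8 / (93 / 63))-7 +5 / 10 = 1989 / 62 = 32.08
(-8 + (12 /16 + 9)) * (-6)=-21 /2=-10.50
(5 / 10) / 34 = 1 / 68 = 0.01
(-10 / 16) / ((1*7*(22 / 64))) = -0.26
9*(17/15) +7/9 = 494/45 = 10.98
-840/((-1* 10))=84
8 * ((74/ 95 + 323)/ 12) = 20506/ 95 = 215.85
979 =979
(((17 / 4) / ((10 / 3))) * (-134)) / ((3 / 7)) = -7973 / 20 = -398.65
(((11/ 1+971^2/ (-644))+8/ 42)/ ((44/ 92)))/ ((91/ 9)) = -765519/ 2548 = -300.44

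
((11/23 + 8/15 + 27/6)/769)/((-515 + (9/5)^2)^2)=0.00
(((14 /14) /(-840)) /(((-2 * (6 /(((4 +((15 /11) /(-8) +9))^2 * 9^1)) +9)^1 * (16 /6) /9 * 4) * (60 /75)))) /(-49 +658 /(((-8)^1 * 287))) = -0.00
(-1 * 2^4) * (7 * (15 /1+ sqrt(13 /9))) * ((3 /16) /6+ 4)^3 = -225402345 /2048- 5008941 * sqrt(13) /2048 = -118878.10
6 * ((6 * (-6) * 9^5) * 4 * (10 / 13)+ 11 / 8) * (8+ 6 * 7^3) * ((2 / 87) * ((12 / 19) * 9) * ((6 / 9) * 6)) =-303563116852272 / 7163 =-42379326658.14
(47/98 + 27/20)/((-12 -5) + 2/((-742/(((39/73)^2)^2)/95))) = -2698656443989/25105847603480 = -0.11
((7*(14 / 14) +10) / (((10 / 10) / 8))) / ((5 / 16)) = 2176 / 5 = 435.20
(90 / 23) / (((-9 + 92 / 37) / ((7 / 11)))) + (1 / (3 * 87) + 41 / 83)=152568302 / 1320858099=0.12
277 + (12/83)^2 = 1908397/6889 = 277.02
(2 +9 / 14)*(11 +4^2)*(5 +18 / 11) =72927 / 154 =473.55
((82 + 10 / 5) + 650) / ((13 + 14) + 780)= 734 / 807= 0.91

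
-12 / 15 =-4 / 5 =-0.80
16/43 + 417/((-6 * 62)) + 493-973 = -2563353/5332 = -480.75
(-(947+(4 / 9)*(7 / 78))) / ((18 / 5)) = -1662055 / 6318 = -263.07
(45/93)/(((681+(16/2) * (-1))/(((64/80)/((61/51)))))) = 612/1272643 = 0.00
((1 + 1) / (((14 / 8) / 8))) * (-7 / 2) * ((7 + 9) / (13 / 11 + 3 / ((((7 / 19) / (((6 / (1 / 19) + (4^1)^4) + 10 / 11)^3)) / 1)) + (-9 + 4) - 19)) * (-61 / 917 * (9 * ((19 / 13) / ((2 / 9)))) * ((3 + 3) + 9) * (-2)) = -959638648320 / 6592801031099309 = -0.00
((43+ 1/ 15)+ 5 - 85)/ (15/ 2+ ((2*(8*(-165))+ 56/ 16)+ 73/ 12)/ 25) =2216/ 5863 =0.38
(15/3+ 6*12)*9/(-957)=-0.72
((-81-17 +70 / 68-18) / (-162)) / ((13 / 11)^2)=157663 / 310284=0.51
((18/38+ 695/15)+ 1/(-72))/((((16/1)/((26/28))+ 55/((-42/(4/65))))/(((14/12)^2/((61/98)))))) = 13986264383/2344221216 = 5.97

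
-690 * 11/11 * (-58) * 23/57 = 306820/19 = 16148.42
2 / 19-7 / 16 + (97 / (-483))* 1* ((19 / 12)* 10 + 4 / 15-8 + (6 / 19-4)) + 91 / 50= 2205961 / 3670800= 0.60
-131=-131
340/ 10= 34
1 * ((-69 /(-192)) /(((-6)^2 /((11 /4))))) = 253 /9216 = 0.03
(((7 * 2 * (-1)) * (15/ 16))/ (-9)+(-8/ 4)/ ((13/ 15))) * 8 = -265/ 39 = -6.79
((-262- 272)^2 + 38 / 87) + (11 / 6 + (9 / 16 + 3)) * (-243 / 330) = 43662545209 / 153120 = 285152.46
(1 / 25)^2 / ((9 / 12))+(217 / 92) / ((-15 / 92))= -27121 / 1875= -14.46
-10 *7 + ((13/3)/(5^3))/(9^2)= -2126237/30375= -70.00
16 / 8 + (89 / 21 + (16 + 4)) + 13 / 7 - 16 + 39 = 1073 / 21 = 51.10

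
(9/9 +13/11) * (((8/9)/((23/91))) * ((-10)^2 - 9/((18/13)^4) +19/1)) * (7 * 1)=3463891340/553311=6260.30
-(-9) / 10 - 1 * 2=-11 / 10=-1.10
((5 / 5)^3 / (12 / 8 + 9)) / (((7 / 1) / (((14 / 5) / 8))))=1 / 210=0.00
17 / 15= 1.13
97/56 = 1.73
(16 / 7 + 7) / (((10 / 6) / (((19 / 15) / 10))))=247 / 350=0.71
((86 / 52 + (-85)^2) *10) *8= 7515720 / 13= 578132.31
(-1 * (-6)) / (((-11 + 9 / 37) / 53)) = -5883 / 199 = -29.56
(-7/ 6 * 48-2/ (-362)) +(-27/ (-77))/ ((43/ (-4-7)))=-3055522/ 54481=-56.08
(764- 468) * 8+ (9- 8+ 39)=2408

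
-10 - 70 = -80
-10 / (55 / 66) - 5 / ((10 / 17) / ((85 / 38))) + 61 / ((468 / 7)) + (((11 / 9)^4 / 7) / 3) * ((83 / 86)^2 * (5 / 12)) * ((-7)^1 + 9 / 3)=-30.27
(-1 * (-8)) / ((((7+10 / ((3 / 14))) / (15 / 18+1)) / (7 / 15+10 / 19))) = 12452 / 45885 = 0.27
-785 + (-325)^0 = -784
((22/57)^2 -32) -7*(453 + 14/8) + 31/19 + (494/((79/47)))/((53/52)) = -159167997907/54414252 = -2925.12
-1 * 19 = -19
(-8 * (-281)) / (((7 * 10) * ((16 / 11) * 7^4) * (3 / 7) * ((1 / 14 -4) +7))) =3091 / 442470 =0.01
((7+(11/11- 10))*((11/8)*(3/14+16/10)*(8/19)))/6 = -1397/3990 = -0.35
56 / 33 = 1.70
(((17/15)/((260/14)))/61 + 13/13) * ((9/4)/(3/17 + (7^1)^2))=6072519/132589600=0.05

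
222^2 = 49284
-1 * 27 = -27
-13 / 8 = -1.62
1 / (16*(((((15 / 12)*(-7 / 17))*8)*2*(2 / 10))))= -17 / 448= -0.04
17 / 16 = 1.06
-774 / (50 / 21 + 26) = -8127 / 298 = -27.27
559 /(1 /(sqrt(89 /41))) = 559 * sqrt(3649) /41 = 823.60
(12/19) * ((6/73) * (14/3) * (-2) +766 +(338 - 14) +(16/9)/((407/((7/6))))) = 3495133736/5080581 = 687.94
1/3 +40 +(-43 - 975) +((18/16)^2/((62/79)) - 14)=-11785603/11904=-990.05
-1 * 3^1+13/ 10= -17/ 10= -1.70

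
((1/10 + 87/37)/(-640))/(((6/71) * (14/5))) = -64397/3978240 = -0.02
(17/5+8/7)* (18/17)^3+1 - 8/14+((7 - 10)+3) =1000983/171955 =5.82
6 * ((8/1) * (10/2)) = 240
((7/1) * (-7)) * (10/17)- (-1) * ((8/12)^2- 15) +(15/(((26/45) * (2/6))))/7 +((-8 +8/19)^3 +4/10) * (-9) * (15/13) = 856503496837/190995714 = 4484.41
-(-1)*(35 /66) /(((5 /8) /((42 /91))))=56 /143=0.39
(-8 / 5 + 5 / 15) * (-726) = 4598 / 5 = 919.60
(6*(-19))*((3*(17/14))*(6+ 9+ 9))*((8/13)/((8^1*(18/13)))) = -3876/7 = -553.71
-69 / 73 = -0.95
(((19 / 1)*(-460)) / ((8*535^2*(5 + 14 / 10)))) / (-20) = 437 / 14654720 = 0.00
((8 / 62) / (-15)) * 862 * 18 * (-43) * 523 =465252432 / 155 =3001628.59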